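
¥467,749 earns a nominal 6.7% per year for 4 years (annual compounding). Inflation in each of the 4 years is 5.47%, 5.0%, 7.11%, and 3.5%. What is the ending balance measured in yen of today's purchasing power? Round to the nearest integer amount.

¥493,835

Nominal value at maturity: ¥467,749 × (1 + 6.7%)^4 ≈ ¥606,276.
Price-level factor over 4 years: 1.0547 × 1.050 × 1.0711 × 1.035 ≈ 1.2276897055.
The maturity value deflated by that factor is the answer in today's purchasing power.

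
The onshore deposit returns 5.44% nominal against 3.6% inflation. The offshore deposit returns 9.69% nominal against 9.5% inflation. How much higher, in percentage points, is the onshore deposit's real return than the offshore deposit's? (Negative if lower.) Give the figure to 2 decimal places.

The onshore deposit real return: 1.0544/1.036 − 1 = 1.776%.
The offshore deposit real return: 1.0969/1.095 − 1 = 0.174%.
Difference: 1.776 − 0.174 = 1.602 pp.

1.60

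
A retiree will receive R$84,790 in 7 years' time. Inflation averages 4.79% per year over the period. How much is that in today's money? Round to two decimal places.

Price-level factor over 7 years: (1 + 4.79%)^7 ≈ 1.3875188200.
Purchasing power today: R$84,790 divided by that factor.

R$61,109.08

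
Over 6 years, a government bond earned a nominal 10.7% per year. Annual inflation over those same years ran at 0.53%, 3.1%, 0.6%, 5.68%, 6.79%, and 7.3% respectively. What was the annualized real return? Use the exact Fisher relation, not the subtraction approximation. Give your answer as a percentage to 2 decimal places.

Cumulative inflation factor: 1.0053 × 1.031 × 1.006 × 1.0568 × 1.0679 × 1.073 ≈ 1.26263.
Nominal growth factor: 1.84029. Real growth factor = 1.84029 / 1.26263 ≈ 1.45751.
Annualized: 1.45751^(1/6) − 1 ≈ 0.06480.

6.48%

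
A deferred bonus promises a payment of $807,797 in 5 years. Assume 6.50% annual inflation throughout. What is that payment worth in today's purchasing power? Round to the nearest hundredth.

Price-level factor over 5 years: (1 + 6.50%)^5 ≈ 1.3700866634.
Purchasing power today: $807,797 divided by that factor.

$589,595.55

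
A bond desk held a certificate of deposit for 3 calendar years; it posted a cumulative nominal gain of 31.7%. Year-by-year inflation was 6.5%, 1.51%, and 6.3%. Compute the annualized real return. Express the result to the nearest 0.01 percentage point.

4.65%

Cumulative inflation factor: 1.065 × 1.0151 × 1.063 ≈ 1.14919.
Nominal growth factor: 1.31700. Real growth factor = 1.31700 / 1.14919 ≈ 1.14602.
Annualized: 1.14602^(1/3) − 1 ≈ 0.04648.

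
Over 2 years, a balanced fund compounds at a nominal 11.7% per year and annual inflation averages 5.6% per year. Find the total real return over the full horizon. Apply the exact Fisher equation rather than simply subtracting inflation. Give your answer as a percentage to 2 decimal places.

The annual real rate is (1+11.7%)/(1+5.6%) − 1 = 5.7765%.
Compounded over 2 years: (1 + 0.057765)^2 − 1 ≈ 0.11887.

11.89%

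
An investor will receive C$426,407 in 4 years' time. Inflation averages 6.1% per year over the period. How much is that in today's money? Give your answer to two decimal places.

C$336,482.74

Price-level factor over 4 years: (1 + 6.1%)^4 ≈ 1.2672477698.
Purchasing power today: C$426,407 divided by that factor.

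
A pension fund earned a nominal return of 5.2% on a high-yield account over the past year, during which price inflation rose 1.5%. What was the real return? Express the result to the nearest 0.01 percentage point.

3.65%

Real return via the Fisher equation: (1 + 5.2%)/(1 + 1.5%) − 1 = 1.052/1.015 − 1 ≈ 0.03645.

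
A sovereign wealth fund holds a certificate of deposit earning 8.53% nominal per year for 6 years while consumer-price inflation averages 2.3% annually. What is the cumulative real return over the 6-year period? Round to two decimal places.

42.58%

The annual real rate is (1+8.53%)/(1+2.3%) − 1 = 6.0899%.
Compounded over 6 years: (1 + 0.060899)^6 − 1 ≈ 0.42576.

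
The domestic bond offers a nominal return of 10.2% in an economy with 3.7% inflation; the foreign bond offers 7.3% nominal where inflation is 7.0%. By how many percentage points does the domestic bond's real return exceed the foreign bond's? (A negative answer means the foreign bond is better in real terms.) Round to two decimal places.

5.99

The domestic bond real return: 1.102/1.037 − 1 = 6.268%.
The foreign bond real return: 1.073/1.070 − 1 = 0.280%.
Difference: 6.268 − 0.280 = 5.988 pp.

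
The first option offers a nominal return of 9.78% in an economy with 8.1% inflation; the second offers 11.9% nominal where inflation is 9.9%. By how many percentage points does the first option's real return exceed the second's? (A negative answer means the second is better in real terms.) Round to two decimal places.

The first option real return: 1.0978/1.081 − 1 = 1.554%.
The second real return: 1.119/1.099 − 1 = 1.820%.
Difference: 1.554 − 1.820 = -0.266 pp.

-0.27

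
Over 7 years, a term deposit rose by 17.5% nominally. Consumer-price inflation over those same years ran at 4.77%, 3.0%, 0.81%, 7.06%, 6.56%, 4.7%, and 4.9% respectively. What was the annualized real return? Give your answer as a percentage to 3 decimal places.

-2.099%

Cumulative inflation factor: 1.0477 × 1.030 × 1.0081 × 1.0706 × 1.0656 × 1.047 × 1.049 ≈ 1.36308.
Nominal growth factor: 1.17500. Real growth factor = 1.17500 / 1.36308 ≈ 0.86202.
Annualized: 0.86202^(1/7) − 1 ≈ -0.02099.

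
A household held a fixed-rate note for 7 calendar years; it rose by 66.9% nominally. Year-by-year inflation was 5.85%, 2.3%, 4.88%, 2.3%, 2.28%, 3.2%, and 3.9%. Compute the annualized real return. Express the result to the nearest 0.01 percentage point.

3.93%

Cumulative inflation factor: 1.0585 × 1.023 × 1.0488 × 1.023 × 1.0228 × 1.032 × 1.039 ≈ 1.27415.
Nominal growth factor: 1.66900. Real growth factor = 1.66900 / 1.27415 ≈ 1.30989.
Annualized: 1.30989^(1/7) − 1 ≈ 0.03932.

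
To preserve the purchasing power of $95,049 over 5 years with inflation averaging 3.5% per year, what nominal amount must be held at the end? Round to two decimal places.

$112,888.40

Cumulative price-level factor: (1+3.5%)^5 ≈ 1.1876863056.
Multiplying $95,049 by the price-level factor gives the future nominal sum.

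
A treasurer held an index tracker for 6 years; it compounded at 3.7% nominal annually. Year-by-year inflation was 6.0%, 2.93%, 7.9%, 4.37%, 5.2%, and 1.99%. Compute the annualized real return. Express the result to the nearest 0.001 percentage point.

Cumulative inflation factor: 1.060 × 1.0293 × 1.079 × 1.0437 × 1.052 × 1.0199 ≈ 1.31831.
Nominal growth factor: 1.24358. Real growth factor = 1.24358 / 1.31831 ≈ 0.94331.
Annualized: 0.94331^(1/6) − 1 ≈ -0.00968.

-0.968%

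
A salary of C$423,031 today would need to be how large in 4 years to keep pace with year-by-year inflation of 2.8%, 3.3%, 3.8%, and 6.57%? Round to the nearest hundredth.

C$496,933.13

Cumulative price-level factor: 1.028 × 1.033 × 1.038 × 1.0657 ≈ 1.1746967183.
The nominal amount required is C$423,031 scaled up by that factor.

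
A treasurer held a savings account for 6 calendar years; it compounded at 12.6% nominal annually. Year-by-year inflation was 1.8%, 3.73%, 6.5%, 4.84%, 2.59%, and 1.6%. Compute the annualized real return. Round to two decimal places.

Cumulative inflation factor: 1.018 × 1.0373 × 1.065 × 1.0484 × 1.0259 × 1.016 ≈ 1.22893.
Nominal growth factor: 2.03812. Real growth factor = 2.03812 / 1.22893 ≈ 1.65845.
Annualized: 1.65845^(1/6) − 1 ≈ 0.08797.

8.80%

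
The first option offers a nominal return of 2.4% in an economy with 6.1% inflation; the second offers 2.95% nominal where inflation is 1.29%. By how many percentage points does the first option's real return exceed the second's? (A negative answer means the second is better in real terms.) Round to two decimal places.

The first option real return: 1.024/1.061 − 1 = -3.487%.
The second real return: 1.0295/1.0129 − 1 = 1.639%.
Difference: -3.487 − 1.639 = -5.126 pp.

-5.13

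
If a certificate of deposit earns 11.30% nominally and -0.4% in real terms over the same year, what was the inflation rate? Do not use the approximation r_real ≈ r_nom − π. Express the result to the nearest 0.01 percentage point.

11.75%

From (1+r_nom) = (1+r_real)(1+π), we get 1+π = (1 + 11.30%)/(1 − 0.4%) = 1.1130/0.996 ≈ 1.11747.
So π ≈ 11.7470%.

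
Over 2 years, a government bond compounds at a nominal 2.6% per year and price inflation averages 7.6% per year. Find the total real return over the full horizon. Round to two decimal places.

The annual real rate is (1+2.6%)/(1+7.6%) − 1 = -4.6468%.
Compounded over 2 years: (1 + -0.046468)^2 − 1 ≈ -0.09078.

-9.08%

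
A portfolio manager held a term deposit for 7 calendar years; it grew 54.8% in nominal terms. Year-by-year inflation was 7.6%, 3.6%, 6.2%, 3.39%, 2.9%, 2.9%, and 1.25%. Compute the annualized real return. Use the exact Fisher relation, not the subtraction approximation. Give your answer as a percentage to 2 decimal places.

Cumulative inflation factor: 1.076 × 1.036 × 1.062 × 1.0339 × 1.029 × 1.029 × 1.0125 ≈ 1.31220.
Nominal growth factor: 1.54800. Real growth factor = 1.54800 / 1.31220 ≈ 1.17970.
Annualized: 1.17970^(1/7) − 1 ≈ 0.02389.

2.39%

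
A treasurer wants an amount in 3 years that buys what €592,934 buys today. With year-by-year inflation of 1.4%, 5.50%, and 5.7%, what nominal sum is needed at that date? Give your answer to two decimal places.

Cumulative price-level factor: 1.014 × 1.0550 × 1.057 = 1.13074689.
The nominal amount required is €592,934 scaled up by that factor.

€670,458.28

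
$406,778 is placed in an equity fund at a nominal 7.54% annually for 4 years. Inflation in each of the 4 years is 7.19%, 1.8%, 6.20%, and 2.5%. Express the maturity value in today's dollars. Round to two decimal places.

$458,022.86

Nominal value at maturity: $406,778 × (1 + 7.54%)^4 ≈ $544,048.46.
Price-level factor over 4 years: 1.0719 × 1.018 × 1.0620 × 1.025 ≈ 1.1878194464.
The maturity value deflated by that factor is the answer in today's purchasing power.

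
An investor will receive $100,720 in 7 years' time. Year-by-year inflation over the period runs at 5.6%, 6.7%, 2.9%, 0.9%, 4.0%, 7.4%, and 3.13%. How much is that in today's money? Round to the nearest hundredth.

Price-level factor over 7 years: 1.056 × 1.067 × 1.029 × 1.009 × 1.040 × 1.074 × 1.0313 ≈ 1.3475891854.
Purchasing power today: $100,720 divided by that factor.

$74,740.88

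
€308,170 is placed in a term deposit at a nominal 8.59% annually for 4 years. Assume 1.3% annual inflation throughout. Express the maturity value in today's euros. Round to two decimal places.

€406,922.69

Nominal value at maturity: €308,170 × (1 + 8.59%)^4 ≈ €428,498.88.
Price-level factor over 4 years: (1 + 1.3%)^4 ≈ 1.0530228166.
Dividing the nominal maturity value by the price-level factor gives the value in today's money.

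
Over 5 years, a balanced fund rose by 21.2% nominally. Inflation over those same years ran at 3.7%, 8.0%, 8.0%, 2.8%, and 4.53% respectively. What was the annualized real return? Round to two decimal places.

Cumulative inflation factor: 1.037 × 1.080 × 1.080 × 1.028 × 1.0453 ≈ 1.29975.
Nominal growth factor: 1.21200. Real growth factor = 1.21200 / 1.29975 ≈ 0.93249.
Annualized: 0.93249^(1/5) − 1 ≈ -0.01388.

-1.39%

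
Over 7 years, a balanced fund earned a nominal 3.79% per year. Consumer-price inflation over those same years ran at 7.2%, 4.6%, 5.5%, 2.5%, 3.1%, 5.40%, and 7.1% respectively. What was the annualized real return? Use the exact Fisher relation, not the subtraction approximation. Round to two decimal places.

Cumulative inflation factor: 1.072 × 1.046 × 1.055 × 1.025 × 1.031 × 1.0540 × 1.071 ≈ 1.41121.
Nominal growth factor: 1.29744. Real growth factor = 1.29744 / 1.41121 ≈ 0.91938.
Annualized: 0.91938^(1/7) − 1 ≈ -0.01194.

-1.19%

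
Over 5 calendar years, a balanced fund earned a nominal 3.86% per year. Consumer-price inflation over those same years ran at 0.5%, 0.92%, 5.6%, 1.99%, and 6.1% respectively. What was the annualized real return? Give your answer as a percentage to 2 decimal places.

Cumulative inflation factor: 1.005 × 1.0092 × 1.056 × 1.0199 × 1.061 ≈ 1.15899.
Nominal growth factor: 1.20849. Real growth factor = 1.20849 / 1.15899 ≈ 1.04270.
Annualized: 1.04270^(1/5) − 1 ≈ 0.00840.

0.84%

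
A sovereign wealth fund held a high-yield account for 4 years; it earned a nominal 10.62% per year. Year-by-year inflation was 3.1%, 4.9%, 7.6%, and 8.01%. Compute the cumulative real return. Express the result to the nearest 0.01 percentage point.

Cumulative inflation factor: 1.031 × 1.049 × 1.076 × 1.0801 ≈ 1.25693.
Nominal growth factor: 1.49739. Real growth factor = 1.49739 / 1.25693 ≈ 1.19131.
Total real return ≈ 19.1308%.

19.13%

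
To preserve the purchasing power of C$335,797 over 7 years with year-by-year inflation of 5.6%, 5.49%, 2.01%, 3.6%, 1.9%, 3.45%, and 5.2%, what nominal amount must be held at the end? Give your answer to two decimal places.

Cumulative price-level factor: 1.056 × 1.0549 × 1.0201 × 1.036 × 1.019 × 1.0345 × 1.052 ≈ 1.3055638981.
Multiplying C$335,797 by the price-level factor gives the future nominal sum.

C$438,404.44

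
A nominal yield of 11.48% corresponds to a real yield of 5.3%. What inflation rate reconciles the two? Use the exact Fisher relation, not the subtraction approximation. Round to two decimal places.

5.87%

From (1+r_nom) = (1+r_real)(1+π), we get 1+π = (1 + 11.48%)/(1 + 5.3%) = 1.1148/1.053 ≈ 1.05869.
So π ≈ 5.8689%.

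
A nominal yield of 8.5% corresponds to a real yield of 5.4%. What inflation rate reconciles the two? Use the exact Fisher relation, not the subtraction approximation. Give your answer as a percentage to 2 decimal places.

2.94%

From (1+r_nom) = (1+r_real)(1+π), we get 1+π = (1 + 8.5%)/(1 + 5.4%) = 1.085/1.054 ≈ 1.02941.
So π ≈ 2.9412%.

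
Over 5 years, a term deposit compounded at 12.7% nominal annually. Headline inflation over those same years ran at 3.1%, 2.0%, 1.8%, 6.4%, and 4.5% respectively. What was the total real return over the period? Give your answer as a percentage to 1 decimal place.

52.7%

Cumulative inflation factor: 1.031 × 1.020 × 1.018 × 1.064 × 1.045 ≈ 1.19032.
Nominal growth factor: 1.81811. Real growth factor = 1.81811 / 1.19032 ≈ 1.52741.
Total real return ≈ 52.7408%.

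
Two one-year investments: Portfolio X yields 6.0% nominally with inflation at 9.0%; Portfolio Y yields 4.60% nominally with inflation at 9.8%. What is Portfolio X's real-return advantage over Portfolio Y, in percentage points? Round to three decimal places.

1.984

Portfolio X real return: 1.060/1.090 − 1 = -2.7523%.
Portfolio Y real return: 1.0460/1.098 − 1 = -4.7359%.
Difference: -2.7523 − (-4.7359) = 1.9836 pp.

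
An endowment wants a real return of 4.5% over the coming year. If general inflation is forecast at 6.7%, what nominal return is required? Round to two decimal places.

By the Fisher equation, 1 + r_nom = (1 + 4.5%)(1 + 6.7%) = 1.045 × 1.067 = 1.115015.
So r_nom = 11.5015%.

11.50%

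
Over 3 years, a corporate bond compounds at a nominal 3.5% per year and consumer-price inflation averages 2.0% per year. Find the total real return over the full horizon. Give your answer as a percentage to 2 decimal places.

The annual real rate is (1+3.5%)/(1+2.0%) − 1 = 1.4706%.
Compounded over 3 years: (1 + 0.014706)^3 − 1 ≈ 0.04477.

4.48%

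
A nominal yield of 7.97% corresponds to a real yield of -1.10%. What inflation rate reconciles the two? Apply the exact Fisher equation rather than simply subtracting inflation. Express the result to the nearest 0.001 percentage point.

9.171%

From (1+r_nom) = (1+r_real)(1+π), we get 1+π = (1 + 7.97%)/(1 − 1.10%) = 1.0797/0.9890 ≈ 1.09171.
So π ≈ 9.1709%.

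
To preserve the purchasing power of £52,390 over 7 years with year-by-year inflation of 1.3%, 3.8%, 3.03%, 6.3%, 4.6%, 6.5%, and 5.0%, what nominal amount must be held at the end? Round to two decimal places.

Cumulative price-level factor: 1.013 × 1.038 × 1.0303 × 1.063 × 1.046 × 1.065 × 1.050 ≈ 1.3470209634.
The nominal amount required is £52,390 scaled up by that factor.

£70,570.43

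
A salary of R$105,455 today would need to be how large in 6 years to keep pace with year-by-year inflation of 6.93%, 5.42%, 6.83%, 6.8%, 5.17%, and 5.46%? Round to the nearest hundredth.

Cumulative price-level factor: 1.0693 × 1.0542 × 1.0683 × 1.068 × 1.0517 × 1.0546 ≈ 1.4264833296.
The nominal amount required is R$105,455 scaled up by that factor.

R$150,429.80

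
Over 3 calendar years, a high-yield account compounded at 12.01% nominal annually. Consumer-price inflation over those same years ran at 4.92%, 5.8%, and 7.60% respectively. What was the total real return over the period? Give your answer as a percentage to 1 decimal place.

Cumulative inflation factor: 1.0492 × 1.058 × 1.0760 ≈ 1.19442.
Nominal growth factor: 1.40530. Real growth factor = 1.40530 / 1.19442 ≈ 1.17656.
Total real return ≈ 17.6560%.

17.7%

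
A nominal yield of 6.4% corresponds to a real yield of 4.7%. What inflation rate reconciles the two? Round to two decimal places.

1.62%

From (1+r_nom) = (1+r_real)(1+π), we get 1+π = (1 + 6.4%)/(1 + 4.7%) = 1.064/1.047 ≈ 1.01624.
So π ≈ 1.6237%.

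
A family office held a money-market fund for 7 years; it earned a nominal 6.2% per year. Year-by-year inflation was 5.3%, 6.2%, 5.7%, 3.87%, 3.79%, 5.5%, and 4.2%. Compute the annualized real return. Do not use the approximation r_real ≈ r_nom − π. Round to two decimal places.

1.21%

Cumulative inflation factor: 1.053 × 1.062 × 1.057 × 1.0387 × 1.0379 × 1.055 × 1.042 ≈ 1.40086.
Nominal growth factor: 1.52360. Real growth factor = 1.52360 / 1.40086 ≈ 1.08762.
Annualized: 1.08762^(1/7) − 1 ≈ 0.01207.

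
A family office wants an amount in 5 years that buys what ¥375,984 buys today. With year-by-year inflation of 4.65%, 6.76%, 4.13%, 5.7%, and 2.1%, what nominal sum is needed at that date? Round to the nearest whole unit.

Cumulative price-level factor: 1.0465 × 1.0676 × 1.0413 × 1.057 × 1.021 ≈ 1.2555221980.
Multiplying ¥375,984 by the price-level factor gives the future nominal sum.

¥472,056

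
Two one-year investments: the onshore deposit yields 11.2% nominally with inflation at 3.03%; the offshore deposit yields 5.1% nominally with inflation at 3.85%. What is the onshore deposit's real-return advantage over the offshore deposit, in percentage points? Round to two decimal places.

6.73

The onshore deposit real return: 1.112/1.0303 − 1 = 7.930%.
The offshore deposit real return: 1.051/1.0385 − 1 = 1.204%.
Difference: 7.930 − 1.204 = 6.726 pp.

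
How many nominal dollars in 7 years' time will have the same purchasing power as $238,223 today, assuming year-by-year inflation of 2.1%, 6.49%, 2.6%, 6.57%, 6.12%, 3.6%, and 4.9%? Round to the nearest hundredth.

Cumulative price-level factor: 1.021 × 1.0649 × 1.026 × 1.0657 × 1.0612 × 1.036 × 1.049 ≈ 1.3710376484.
The nominal amount required is $238,223 scaled up by that factor.

$326,612.70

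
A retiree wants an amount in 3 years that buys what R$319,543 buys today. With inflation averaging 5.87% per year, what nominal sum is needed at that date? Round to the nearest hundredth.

Cumulative price-level factor: (1+5.87%)^3 ≈ 1.1866393320.
The nominal amount required is R$319,543 scaled up by that factor.

R$379,182.29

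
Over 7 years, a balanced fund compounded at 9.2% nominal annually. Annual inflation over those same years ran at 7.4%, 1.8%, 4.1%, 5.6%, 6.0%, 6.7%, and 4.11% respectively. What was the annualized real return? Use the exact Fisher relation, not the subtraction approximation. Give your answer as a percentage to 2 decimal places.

3.91%

Cumulative inflation factor: 1.074 × 1.018 × 1.041 × 1.056 × 1.060 × 1.067 × 1.0411 ≈ 1.41524.
Nominal growth factor: 1.85165. Real growth factor = 1.85165 / 1.41524 ≈ 1.30837.
Annualized: 1.30837^(1/7) − 1 ≈ 0.03914.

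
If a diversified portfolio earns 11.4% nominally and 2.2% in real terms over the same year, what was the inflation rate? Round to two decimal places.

9.00%

From (1+r_nom) = (1+r_real)(1+π), we get 1+π = (1 + 11.4%)/(1 + 2.2%) = 1.114/1.022 ≈ 1.09002.
So π ≈ 9.0020%.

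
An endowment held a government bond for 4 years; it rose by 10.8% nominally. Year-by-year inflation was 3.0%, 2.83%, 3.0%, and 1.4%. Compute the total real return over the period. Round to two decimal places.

0.16%

Cumulative inflation factor: 1.030 × 1.0283 × 1.030 × 1.014 ≈ 1.10620.
Nominal growth factor: 1.10800. Real growth factor = 1.10800 / 1.10620 ≈ 1.00163.
Total real return ≈ 0.1630%.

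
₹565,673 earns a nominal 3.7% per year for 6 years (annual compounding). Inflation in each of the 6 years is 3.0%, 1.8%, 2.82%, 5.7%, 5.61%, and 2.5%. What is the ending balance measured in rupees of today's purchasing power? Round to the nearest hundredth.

₹570,258.14

Nominal value at maturity: ₹565,673 × (1 + 3.7%)^6 ≈ ₹703,457.70.
Price-level factor over 6 years: 1.030 × 1.018 × 1.0282 × 1.057 × 1.0561 × 1.025 ≈ 1.2335776652.
Dividing the nominal maturity value by the price-level factor gives the value in today's money.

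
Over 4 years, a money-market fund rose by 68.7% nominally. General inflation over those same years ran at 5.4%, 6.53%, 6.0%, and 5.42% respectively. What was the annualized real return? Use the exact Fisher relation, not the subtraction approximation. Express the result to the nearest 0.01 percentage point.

7.68%

Cumulative inflation factor: 1.054 × 1.0653 × 1.060 × 1.0542 ≈ 1.25470.
Nominal growth factor: 1.68700. Real growth factor = 1.68700 / 1.25470 ≈ 1.34454.
Annualized: 1.34454^(1/4) − 1 ≈ 0.07682.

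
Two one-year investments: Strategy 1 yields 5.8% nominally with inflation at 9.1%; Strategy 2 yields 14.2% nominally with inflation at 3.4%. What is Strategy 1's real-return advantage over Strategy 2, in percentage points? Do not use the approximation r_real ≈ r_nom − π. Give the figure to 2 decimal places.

-13.47

Strategy 1 real return: 1.058/1.091 − 1 = -3.025%.
Strategy 2 real return: 1.142/1.034 − 1 = 10.445%.
Difference: -3.025 − 10.445 = -13.470 pp.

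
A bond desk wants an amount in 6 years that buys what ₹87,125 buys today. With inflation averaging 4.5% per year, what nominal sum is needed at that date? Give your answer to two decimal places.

₹113,459.41

Cumulative price-level factor: (1+4.5%)^6 ≈ 1.3022601248.
The nominal amount required is ₹87,125 scaled up by that factor.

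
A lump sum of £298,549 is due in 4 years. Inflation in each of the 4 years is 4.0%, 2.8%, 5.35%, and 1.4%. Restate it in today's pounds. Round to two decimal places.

£261,406.67

Price-level factor over 4 years: 1.040 × 1.028 × 1.0535 × 1.014 ≈ 1.1420863709.
Purchasing power today: £298,549 divided by that factor.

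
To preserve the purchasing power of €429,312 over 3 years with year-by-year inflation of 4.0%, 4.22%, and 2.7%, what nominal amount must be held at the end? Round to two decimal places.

€477,889.93

Cumulative price-level factor: 1.040 × 1.0422 × 1.027 = 1.113152976.
The nominal amount required is €429,312 scaled up by that factor.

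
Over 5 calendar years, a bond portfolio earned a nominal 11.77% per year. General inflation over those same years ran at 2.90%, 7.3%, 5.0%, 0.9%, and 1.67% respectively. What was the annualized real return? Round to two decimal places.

7.96%

Cumulative inflation factor: 1.0290 × 1.073 × 1.050 × 1.009 × 1.0167 ≈ 1.18929.
Nominal growth factor: 1.74432. Real growth factor = 1.74432 / 1.18929 ≈ 1.46669.
Annualized: 1.46669^(1/5) − 1 ≈ 0.07961.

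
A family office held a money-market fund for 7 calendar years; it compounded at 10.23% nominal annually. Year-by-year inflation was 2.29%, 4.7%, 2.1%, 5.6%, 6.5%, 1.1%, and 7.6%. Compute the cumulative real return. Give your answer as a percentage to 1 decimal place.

Cumulative inflation factor: 1.0229 × 1.047 × 1.021 × 1.056 × 1.065 × 1.011 × 1.076 ≈ 1.33777.
Nominal growth factor: 1.97742. Real growth factor = 1.97742 / 1.33777 ≈ 1.47814.
Total real return ≈ 47.8142%.

47.8%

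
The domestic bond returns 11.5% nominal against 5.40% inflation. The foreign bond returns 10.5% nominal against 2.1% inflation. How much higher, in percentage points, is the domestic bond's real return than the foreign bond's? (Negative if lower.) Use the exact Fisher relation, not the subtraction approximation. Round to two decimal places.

-2.44

The domestic bond real return: 1.115/1.0540 − 1 = 5.787%.
The foreign bond real return: 1.105/1.021 − 1 = 8.227%.
Difference: 5.787 − 8.227 = -2.440 pp.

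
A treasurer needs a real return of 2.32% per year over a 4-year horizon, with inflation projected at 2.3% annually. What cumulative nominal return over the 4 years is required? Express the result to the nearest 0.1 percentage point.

Required annual nominal rate: (1+2.32%)(1+2.3%) − 1 = 4.67336%.
Cumulative over 4 years: (1 + 0.0467336)^4 − 1 ≈ 0.20045.

20.0%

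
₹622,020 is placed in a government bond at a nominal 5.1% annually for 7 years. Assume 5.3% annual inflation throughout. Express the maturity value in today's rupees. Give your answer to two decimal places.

Nominal value at maturity: ₹622,020 × (1 + 5.1%)^7 ≈ ₹881,096.27.
Price-level factor over 7 years: (1 + 5.3%)^7 ≈ 1.4354848003.
Dividing the nominal maturity value by the price-level factor gives the value in today's money.

₹613,797.00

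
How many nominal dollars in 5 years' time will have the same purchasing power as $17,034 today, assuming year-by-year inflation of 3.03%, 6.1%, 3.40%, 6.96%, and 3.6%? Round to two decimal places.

Cumulative price-level factor: 1.0303 × 1.061 × 1.0340 × 1.0696 × 1.036 ≈ 1.2525087605.
The nominal amount required is $17,034 scaled up by that factor.

$21,335.23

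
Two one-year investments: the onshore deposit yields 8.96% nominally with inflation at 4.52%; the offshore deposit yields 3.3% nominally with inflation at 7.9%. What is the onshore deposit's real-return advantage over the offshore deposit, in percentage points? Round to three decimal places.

8.511

The onshore deposit real return: 1.0896/1.0452 − 1 = 4.2480%.
The offshore deposit real return: 1.033/1.079 − 1 = -4.2632%.
Difference: 4.2480 − (-4.2632) = 8.5112 pp.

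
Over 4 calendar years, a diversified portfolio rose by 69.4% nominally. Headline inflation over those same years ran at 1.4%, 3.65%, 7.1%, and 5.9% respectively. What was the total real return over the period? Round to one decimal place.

Cumulative inflation factor: 1.014 × 1.0365 × 1.071 × 1.059 ≈ 1.19205.
Nominal growth factor: 1.69400. Real growth factor = 1.69400 / 1.19205 ≈ 1.42109.
Total real return ≈ 42.1087%.

42.1%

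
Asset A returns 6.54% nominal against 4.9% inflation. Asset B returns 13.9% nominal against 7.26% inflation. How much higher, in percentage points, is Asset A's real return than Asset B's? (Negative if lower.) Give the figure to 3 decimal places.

-4.627

Asset A real return: 1.0654/1.049 − 1 = 1.5634%.
Asset B real return: 1.139/1.0726 − 1 = 6.1906%.
Difference: 1.5634 − 6.1906 = -4.6272 pp.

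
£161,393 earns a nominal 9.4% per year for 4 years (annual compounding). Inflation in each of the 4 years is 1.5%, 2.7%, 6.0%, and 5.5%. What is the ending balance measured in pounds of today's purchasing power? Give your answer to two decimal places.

Nominal value at maturity: £161,393 × (1 + 9.4%)^4 ≈ £231,181.98.
Price-level factor over 4 years: 1.015 × 1.027 × 1.060 × 1.055 = 1.1657215115.
The maturity value deflated by that factor is the answer in today's purchasing power.

£198,316.65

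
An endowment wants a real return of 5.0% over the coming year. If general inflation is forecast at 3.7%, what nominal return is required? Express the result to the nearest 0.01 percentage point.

8.89%

By the Fisher equation, 1 + r_nom = (1 + 5.0%)(1 + 3.7%) = 1.050 × 1.037 = 1.08885.
So r_nom = 8.885%.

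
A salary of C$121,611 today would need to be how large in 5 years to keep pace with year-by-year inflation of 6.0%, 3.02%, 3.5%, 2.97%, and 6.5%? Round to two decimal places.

Cumulative price-level factor: 1.060 × 1.0302 × 1.035 × 1.0297 × 1.065 ≈ 1.2394473439.
Multiplying C$121,611 by the price-level factor gives the future nominal sum.

C$150,730.43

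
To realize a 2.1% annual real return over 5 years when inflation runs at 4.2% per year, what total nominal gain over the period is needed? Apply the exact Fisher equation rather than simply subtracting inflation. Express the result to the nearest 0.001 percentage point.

36.291%

Required annual nominal rate: (1+2.1%)(1+4.2%) − 1 = 6.3882%.
Cumulative over 5 years: (1 + 0.063882)^5 − 1 ≈ 0.36291.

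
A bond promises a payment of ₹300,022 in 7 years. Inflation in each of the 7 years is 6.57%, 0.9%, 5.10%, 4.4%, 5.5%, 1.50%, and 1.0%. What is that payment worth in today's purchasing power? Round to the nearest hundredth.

Price-level factor over 7 years: 1.0657 × 1.009 × 1.0510 × 1.044 × 1.055 × 1.0150 × 1.010 ≈ 1.2760544970.
Purchasing power today: ₹300,022 divided by that factor.

₹235,116.92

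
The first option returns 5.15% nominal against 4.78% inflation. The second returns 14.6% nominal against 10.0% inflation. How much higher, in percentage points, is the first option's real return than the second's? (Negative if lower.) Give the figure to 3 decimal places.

The first option real return: 1.0515/1.0478 − 1 = 0.3531%.
The second real return: 1.146/1.100 − 1 = 4.1818%.
Difference: 0.3531 − 4.1818 = -3.8287 pp.

-3.829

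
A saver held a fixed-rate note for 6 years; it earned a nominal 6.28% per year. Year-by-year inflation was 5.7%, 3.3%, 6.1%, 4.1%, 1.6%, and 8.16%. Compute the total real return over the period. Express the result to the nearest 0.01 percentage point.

8.74%

Cumulative inflation factor: 1.057 × 1.033 × 1.061 × 1.041 × 1.016 × 1.0816 ≈ 1.32526.
Nominal growth factor: 1.44115. Real growth factor = 1.44115 / 1.32526 ≈ 1.08745.
Total real return ≈ 8.7445%.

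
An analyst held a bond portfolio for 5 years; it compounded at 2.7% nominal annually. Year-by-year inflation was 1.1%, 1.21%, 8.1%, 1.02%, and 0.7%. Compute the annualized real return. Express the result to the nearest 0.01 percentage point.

0.31%

Cumulative inflation factor: 1.011 × 1.0121 × 1.081 × 1.0102 × 1.007 ≈ 1.12522.
Nominal growth factor: 1.14249. Real growth factor = 1.14249 / 1.12522 ≈ 1.01535.
Annualized: 1.01535^(1/5) − 1 ≈ 0.00305.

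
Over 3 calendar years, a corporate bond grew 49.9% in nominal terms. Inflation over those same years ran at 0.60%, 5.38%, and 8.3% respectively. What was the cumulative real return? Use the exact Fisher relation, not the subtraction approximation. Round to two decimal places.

30.56%

Cumulative inflation factor: 1.0060 × 1.0538 × 1.083 ≈ 1.14811.
Nominal growth factor: 1.49900. Real growth factor = 1.49900 / 1.14811 ≈ 1.30562.
Total real return ≈ 30.5621%.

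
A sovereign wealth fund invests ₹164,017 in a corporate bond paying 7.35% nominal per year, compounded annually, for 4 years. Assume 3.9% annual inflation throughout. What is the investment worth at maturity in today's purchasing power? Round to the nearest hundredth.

₹186,911.00

Nominal value at maturity: ₹164,017 × (1 + 7.35%)^4 ≈ ₹217,819.65.
Price-level factor over 4 years: (1 + 3.9%)^4 ≈ 1.1653655894.
The maturity value deflated by that factor is the answer in today's purchasing power.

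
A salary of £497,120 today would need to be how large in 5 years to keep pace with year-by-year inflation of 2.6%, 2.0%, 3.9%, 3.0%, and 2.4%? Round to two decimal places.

£570,113.73

Cumulative price-level factor: 1.026 × 1.020 × 1.039 × 1.030 × 1.024 ≈ 1.1468332118.
Multiplying £497,120 by the price-level factor gives the future nominal sum.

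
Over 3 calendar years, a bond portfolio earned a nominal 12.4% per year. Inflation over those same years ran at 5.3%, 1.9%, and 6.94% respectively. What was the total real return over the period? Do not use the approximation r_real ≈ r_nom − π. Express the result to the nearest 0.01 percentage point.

Cumulative inflation factor: 1.053 × 1.019 × 1.0694 ≈ 1.14747.
Nominal growth factor: 1.42003. Real growth factor = 1.42003 / 1.14747 ≈ 1.23753.
Total real return ≈ 23.7531%.

23.75%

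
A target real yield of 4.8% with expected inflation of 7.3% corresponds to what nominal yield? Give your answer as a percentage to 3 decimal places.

12.450%

By the Fisher equation, 1 + r_nom = (1 + 4.8%)(1 + 7.3%) = 1.048 × 1.073 = 1.124504.
So r_nom = 12.4504%.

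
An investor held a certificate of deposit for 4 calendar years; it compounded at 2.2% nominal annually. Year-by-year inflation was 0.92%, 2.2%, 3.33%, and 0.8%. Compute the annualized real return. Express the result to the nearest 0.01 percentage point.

0.39%

Cumulative inflation factor: 1.0092 × 1.022 × 1.0333 × 1.008 ≈ 1.07427.
Nominal growth factor: 1.09095. Real growth factor = 1.09095 / 1.07427 ≈ 1.01552.
Annualized: 1.01552^(1/4) − 1 ≈ 0.00386.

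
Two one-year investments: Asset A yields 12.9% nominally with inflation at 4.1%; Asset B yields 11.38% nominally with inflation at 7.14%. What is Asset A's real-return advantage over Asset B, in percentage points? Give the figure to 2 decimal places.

4.50

Asset A real return: 1.129/1.041 − 1 = 8.453%.
Asset B real return: 1.1138/1.0714 − 1 = 3.957%.
Difference: 8.453 − 3.957 = 4.496 pp.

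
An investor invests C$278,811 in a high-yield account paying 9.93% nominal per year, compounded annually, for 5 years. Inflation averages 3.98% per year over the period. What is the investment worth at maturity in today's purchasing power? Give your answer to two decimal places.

C$368,249.34

Nominal value at maturity: C$278,811 × (1 + 9.93%)^5 ≈ C$447,601.00.
Price-level factor over 5 years: (1 + 3.98%)^5 ≈ 1.2154834937.
Dividing the nominal maturity value by the price-level factor gives the value in today's money.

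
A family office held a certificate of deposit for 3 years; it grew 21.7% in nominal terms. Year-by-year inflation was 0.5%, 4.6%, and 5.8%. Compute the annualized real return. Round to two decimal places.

Cumulative inflation factor: 1.005 × 1.046 × 1.058 ≈ 1.11220.
Nominal growth factor: 1.21700. Real growth factor = 1.21700 / 1.11220 ≈ 1.09423.
Annualized: 1.09423^(1/3) − 1 ≈ 0.03047.

3.05%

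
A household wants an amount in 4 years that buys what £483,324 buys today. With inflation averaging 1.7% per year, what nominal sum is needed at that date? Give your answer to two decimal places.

Cumulative price-level factor: (1+1.7%)^4 ≈ 1.0697537355.
The nominal amount required is £483,324 scaled up by that factor.

£517,037.65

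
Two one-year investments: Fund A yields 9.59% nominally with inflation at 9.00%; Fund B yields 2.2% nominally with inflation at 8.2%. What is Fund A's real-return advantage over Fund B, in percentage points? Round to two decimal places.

Fund A real return: 1.0959/1.0900 − 1 = 0.541%.
Fund B real return: 1.022/1.082 − 1 = -5.545%.
Difference: 0.541 − (-5.545) = 6.086 pp.

6.09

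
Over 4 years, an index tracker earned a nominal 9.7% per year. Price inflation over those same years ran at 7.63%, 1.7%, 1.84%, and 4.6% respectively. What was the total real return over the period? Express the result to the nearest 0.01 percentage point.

24.20%

Cumulative inflation factor: 1.0763 × 1.017 × 1.0184 × 1.046 ≈ 1.16602.
Nominal growth factor: 1.44819. Real growth factor = 1.44819 / 1.16602 ≈ 1.24200.
Total real return ≈ 24.2002%.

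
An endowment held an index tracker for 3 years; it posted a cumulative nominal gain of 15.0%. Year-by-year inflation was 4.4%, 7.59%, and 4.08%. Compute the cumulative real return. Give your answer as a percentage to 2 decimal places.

-1.63%

Cumulative inflation factor: 1.044 × 1.0759 × 1.0408 ≈ 1.16907.
Nominal growth factor: 1.15000. Real growth factor = 1.15000 / 1.16907 ≈ 0.98369.
Total real return ≈ -1.6310%.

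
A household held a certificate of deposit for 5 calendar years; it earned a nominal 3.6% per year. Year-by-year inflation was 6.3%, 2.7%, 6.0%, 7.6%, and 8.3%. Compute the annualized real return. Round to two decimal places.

Cumulative inflation factor: 1.063 × 1.027 × 1.060 × 1.076 × 1.083 ≈ 1.34850.
Nominal growth factor: 1.19344. Real growth factor = 1.19344 / 1.34850 ≈ 0.88501.
Annualized: 0.88501^(1/5) − 1 ≈ -0.02414.

-2.41%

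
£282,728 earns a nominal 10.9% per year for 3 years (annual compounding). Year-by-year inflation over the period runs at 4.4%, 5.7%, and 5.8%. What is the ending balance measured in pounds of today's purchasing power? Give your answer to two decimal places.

£330,295.23

Nominal value at maturity: £282,728 × (1 + 10.9%)^3 ≈ £385,623.47.
Price-level factor over 3 years: 1.044 × 1.057 × 1.058 = 1.167511464.
Dividing the nominal maturity value by the price-level factor gives the value in today's money.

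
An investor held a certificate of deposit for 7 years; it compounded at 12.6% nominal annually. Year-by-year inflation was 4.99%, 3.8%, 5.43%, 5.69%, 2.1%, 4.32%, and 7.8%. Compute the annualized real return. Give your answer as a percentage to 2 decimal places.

Cumulative inflation factor: 1.0499 × 1.038 × 1.0543 × 1.0569 × 1.021 × 1.0432 × 1.078 ≈ 1.39430.
Nominal growth factor: 2.29493. Real growth factor = 2.29493 / 1.39430 ≈ 1.64594.
Annualized: 1.64594^(1/7) − 1 ≈ 0.07378.

7.38%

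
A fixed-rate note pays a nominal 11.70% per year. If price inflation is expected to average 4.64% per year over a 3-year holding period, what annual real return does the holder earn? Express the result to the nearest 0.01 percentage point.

With constant rates the annual real return is the same each year: (1+11.70%)/(1+4.64%) − 1 = 0.06747.

6.75%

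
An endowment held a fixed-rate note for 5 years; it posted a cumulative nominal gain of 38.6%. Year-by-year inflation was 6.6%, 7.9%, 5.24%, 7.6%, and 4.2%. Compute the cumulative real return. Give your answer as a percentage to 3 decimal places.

Cumulative inflation factor: 1.066 × 1.079 × 1.0524 × 1.076 × 1.042 ≈ 1.35719.
Nominal growth factor: 1.38600. Real growth factor = 1.38600 / 1.35719 ≈ 1.02123.
Total real return ≈ 2.1230%.

2.123%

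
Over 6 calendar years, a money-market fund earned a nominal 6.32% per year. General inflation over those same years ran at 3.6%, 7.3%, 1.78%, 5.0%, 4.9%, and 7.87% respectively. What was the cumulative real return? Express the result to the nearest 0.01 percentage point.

7.45%

Cumulative inflation factor: 1.036 × 1.073 × 1.0178 × 1.050 × 1.049 × 1.0787 ≈ 1.34427.
Nominal growth factor: 1.44441. Real growth factor = 1.44441 / 1.34427 ≈ 1.07449.
Total real return ≈ 7.4490%.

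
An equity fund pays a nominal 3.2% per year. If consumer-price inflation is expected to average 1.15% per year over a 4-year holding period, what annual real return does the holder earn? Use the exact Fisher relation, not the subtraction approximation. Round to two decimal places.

With constant rates the annual real return is the same each year: (1+3.2%)/(1+1.15%) − 1 = 0.02027.

2.03%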